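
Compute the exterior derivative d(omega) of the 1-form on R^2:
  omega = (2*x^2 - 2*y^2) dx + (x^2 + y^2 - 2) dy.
d(omega) = (2*x + 4*y) dx ∧ dy

For a 1-form omega = sum_i f_i dx_i, the exterior derivative is
  d(omega) = sum_{i < j} (∂f_j/∂x_i - ∂f_i/∂x_j) dx_i ∧ dx_j.
  coefficient of dx ∧ dy: ∂f_2/∂x - ∂f_1/∂y = ∂(x^2 + y^2 - 2)/∂x - ∂(2*x^2 - 2*y^2)/∂y = 2*x + 4*y
Assembling: d(omega) = (2*x + 4*y) dx ∧ dy.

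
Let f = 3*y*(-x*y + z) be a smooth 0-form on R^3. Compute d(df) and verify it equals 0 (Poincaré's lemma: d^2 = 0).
d(df) = 0

Step 1: df = sum_i (∂f/∂x_i) dx_i = (-3*y^2) dx + (-6*x*y + 3*z) dy + (3*y) dz.
Step 2: Apply d again. Using the 1-form formula, the coefficient of dx ∧ dy in d(df) is ∂^2 f/∂x ∂y - ∂^2 f/∂y ∂x = (-6*y) - (-6*y) = 0 (equality of mixed partials for smooth f).
Similarly for dx ∧ dz and dy ∧ dz — all coefficients vanish. So d(df) = 0.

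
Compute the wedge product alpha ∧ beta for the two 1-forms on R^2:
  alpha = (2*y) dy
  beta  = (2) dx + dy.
alpha ∧ beta = (-4*y) dx ∧ dy

Distribute the wedge, using dx_i ∧ dx_j = -dx_j ∧ dx_i and dx_i ∧ dx_i = 0. For each pair (i, j) with i < j, the coefficient of dx_i ∧ dx_j in alpha ∧ beta is (alpha_i * beta_j - alpha_j * beta_i). Collecting: alpha ∧ beta = (-4*y) dx ∧ dy.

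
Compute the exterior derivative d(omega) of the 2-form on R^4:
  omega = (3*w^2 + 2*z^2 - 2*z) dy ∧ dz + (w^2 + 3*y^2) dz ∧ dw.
d(omega) = (6*w + 6*y) dy ∧ dz ∧ dw

For a 2-form omega = sum_{i<j} g_{ij} dx_i ∧ dx_j, the exterior derivative is
  d(omega) = sum_{i<j} d(g_{ij}) ∧ dx_i ∧ dx_j = sum_{i<j, k} (∂g_{ij}/∂x_k) dx_k ∧ dx_i ∧ dx_j.
Expand each term, using dx_k ∧ dx_i ∧ dx_j = sgn(permutation) dx_{(a)} ∧ dx_{(b)} ∧ dx_{(c)} with (a < b < c) sorted:
  d(3*w^2 + 2*z^2 - 2*z) includes (∂/∂w)(3*w^2 + 2*z^2 - 2*z) dw = (6*w) dw, which multiplied by dy ∧ dz gives (6*w) dy ∧ dz ∧ dw
  d(w^2 + 3*y^2) includes (∂/∂y)(w^2 + 3*y^2) dy = (6*y) dy, which multiplied by dz ∧ dw gives (6*y) dy ∧ dz ∧ dw
Collecting like 3-forms: d(omega) = (6*w + 6*y) dy ∧ dz ∧ dw.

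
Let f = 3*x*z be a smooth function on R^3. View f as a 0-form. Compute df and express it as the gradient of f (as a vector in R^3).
df = (3*z) dx + (0) dy + (3*x) dz; grad f = (3*z, 0, 3*x)

For a 0-form f, d f = (∂f/∂x) dx + (∂f/∂y) dy + (∂f/∂z) dz. The components of the vector representation are exactly the entries of grad f in Cartesian coordinates:
  ∂f/∂x = 3*z
  ∂f/∂y = 0
  ∂f/∂z = 3*x.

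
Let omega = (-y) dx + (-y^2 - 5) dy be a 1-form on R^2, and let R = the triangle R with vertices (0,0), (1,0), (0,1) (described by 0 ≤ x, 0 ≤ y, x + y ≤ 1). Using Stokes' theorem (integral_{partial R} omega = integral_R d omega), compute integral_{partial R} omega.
integral_(partial R) omega = 1/2

Stokes: integral_partial_R omega = integral_R d omega with d omega = (∂Q/∂x - ∂P/∂y) dx ∧ dy.
  ∂Q/∂x = 0
  ∂P/∂y = -1
  integrand = ∂Q/∂x - ∂P/∂y = 1.
Integrating over R: integral_0^1 integral_0^{1-x} (1) dy dx = 1/2.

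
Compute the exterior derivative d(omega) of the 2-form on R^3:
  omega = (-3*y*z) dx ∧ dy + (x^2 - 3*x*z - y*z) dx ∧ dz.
d(omega) = (-3*y + z) dx ∧ dy ∧ dz

For a 2-form omega = sum_{i<j} g_{ij} dx_i ∧ dx_j, the exterior derivative is
  d(omega) = sum_{i<j} d(g_{ij}) ∧ dx_i ∧ dx_j = sum_{i<j, k} (∂g_{ij}/∂x_k) dx_k ∧ dx_i ∧ dx_j.
Expand each term, using dx_k ∧ dx_i ∧ dx_j = sgn(permutation) dx_{(a)} ∧ dx_{(b)} ∧ dx_{(c)} with (a < b < c) sorted:
  d(-3*y*z) includes (∂/∂z)(-3*y*z) dz = (-3*y) dz, which multiplied by dx ∧ dy gives (-3*y) dx ∧ dy ∧ dz
  d(x^2 - 3*x*z - y*z) includes (∂/∂y)(x^2 - 3*x*z - y*z) dy = (-z) dy, which multiplied by dx ∧ dz gives (z) dx ∧ dy ∧ dz
Collecting like 3-forms: d(omega) = (-3*y + z) dx ∧ dy ∧ dz.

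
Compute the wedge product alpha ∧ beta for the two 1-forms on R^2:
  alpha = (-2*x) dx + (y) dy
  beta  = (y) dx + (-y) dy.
alpha ∧ beta = (y*(2*x - y)) dx ∧ dy

Distribute the wedge, using dx_i ∧ dx_j = -dx_j ∧ dx_i and dx_i ∧ dx_i = 0. For each pair (i, j) with i < j, the coefficient of dx_i ∧ dx_j in alpha ∧ beta is (alpha_i * beta_j - alpha_j * beta_i). Collecting: alpha ∧ beta = (y*(2*x - y)) dx ∧ dy.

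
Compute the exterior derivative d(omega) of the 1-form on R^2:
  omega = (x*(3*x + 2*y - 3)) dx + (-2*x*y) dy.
d(omega) = (-2*x - 2*y) dx ∧ dy

For a 1-form omega = sum_i f_i dx_i, the exterior derivative is
  d(omega) = sum_{i < j} (∂f_j/∂x_i - ∂f_i/∂x_j) dx_i ∧ dx_j.
  coefficient of dx ∧ dy: ∂f_2/∂x - ∂f_1/∂y = ∂(-2*x*y)/∂x - ∂(x*(3*x + 2*y - 3))/∂y = -2*x - 2*y
Assembling: d(omega) = (-2*x - 2*y) dx ∧ dy.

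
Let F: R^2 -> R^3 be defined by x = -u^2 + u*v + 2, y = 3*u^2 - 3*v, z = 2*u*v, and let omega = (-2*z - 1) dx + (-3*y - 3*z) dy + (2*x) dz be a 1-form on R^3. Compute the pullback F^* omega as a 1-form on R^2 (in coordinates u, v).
F^* omega = (-54*u^3 - 32*u^2*v + 54*u*v + 2*u + 7*v) du + (-4*u^3 + 27*u^2 + 18*u*v + 7*u - 27*v) dv

Using F^*(f dg) = (f ∘ F) d(g ∘ F), substitute each coordinate x_i by F_i(u, v) in f_i, and replace dx_i by d F_i = (∂F_i/∂u) du + (∂F_i/∂v) dv.
  For the x component: f_1(F) = -4*u*v - 1; d F_1 = (-2*u + v) du + (u) dv
  For the y component: f_2(F) = -9*u^2 - 6*u*v + 9*v; d F_2 = (6*u) du + (-3) dv
  For the z component: f_3(F) = -2*u^2 + 2*u*v + 4; d F_3 = (2*v) du + (2*u) dv
Combining and collecting du, dv coefficients:
  coeff of du: -54*u^3 - 32*u^2*v + 54*u*v + 2*u + 7*v
  coeff of dv: -4*u^3 + 27*u^2 + 18*u*v + 7*u - 27*v
F^* omega = (-54*u^3 - 32*u^2*v + 54*u*v + 2*u + 7*v) du + (-4*u^3 + 27*u^2 + 18*u*v + 7*u - 27*v) dv.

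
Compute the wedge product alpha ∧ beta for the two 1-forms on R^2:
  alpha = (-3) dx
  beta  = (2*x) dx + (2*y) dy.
alpha ∧ beta = (-6*y) dx ∧ dy

Distribute the wedge, using dx_i ∧ dx_j = -dx_j ∧ dx_i and dx_i ∧ dx_i = 0. For each pair (i, j) with i < j, the coefficient of dx_i ∧ dx_j in alpha ∧ beta is (alpha_i * beta_j - alpha_j * beta_i). Collecting: alpha ∧ beta = (-6*y) dx ∧ dy.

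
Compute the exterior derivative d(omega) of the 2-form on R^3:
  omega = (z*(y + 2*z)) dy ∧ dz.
d(omega) = 0

For a 2-form omega = sum_{i<j} g_{ij} dx_i ∧ dx_j, the exterior derivative is
  d(omega) = sum_{i<j} d(g_{ij}) ∧ dx_i ∧ dx_j = sum_{i<j, k} (∂g_{ij}/∂x_k) dx_k ∧ dx_i ∧ dx_j.
Expand each term, using dx_k ∧ dx_i ∧ dx_j = sgn(permutation) dx_{(a)} ∧ dx_{(b)} ∧ dx_{(c)} with (a < b < c) sorted:

Collecting like 3-forms: d(omega) = 0.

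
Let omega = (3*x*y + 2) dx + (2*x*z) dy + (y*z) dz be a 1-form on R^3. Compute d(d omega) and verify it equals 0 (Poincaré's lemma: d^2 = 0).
d(d omega) = 0

Step 1: d omega = sum_{i<j} (∂f_j/∂x_i - ∂f_i/∂x_j) dx_i ∧ dx_j:
  coeff of dx ∧ dy: -3*x + 2*z
  coeff of dx ∧ dz: 0
  coeff of dy ∧ dz: -2*x + z
Step 2: Apply d again to each 2-form coefficient. The only possible 3-form in R^3 is dx ∧ dy ∧ dz, with coefficient
  ∂(coeff of dy∧dz)/∂x - ∂(coeff of dx∧dz)/∂y + ∂(coeff of dx∧dy)/∂z
  = ∂/∂x (-2*x + z) - ∂/∂y (0) + ∂/∂z (-3*x + 2*z).
Each of these terms simplifies to sums of mixed partials that cancel in pairs. The result is 0 (by equality of mixed partials for smooth functions — Schwarz / Clairaut).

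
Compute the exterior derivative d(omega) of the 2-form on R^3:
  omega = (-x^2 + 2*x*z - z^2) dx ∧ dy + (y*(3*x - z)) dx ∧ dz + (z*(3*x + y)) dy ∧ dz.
d(omega) = (-x + 2*z) dx ∧ dy ∧ dz

For a 2-form omega = sum_{i<j} g_{ij} dx_i ∧ dx_j, the exterior derivative is
  d(omega) = sum_{i<j} d(g_{ij}) ∧ dx_i ∧ dx_j = sum_{i<j, k} (∂g_{ij}/∂x_k) dx_k ∧ dx_i ∧ dx_j.
Expand each term, using dx_k ∧ dx_i ∧ dx_j = sgn(permutation) dx_{(a)} ∧ dx_{(b)} ∧ dx_{(c)} with (a < b < c) sorted:
  d(-x^2 + 2*x*z - z^2) includes (∂/∂z)(-x^2 + 2*x*z - z^2) dz = (2*x - 2*z) dz, which multiplied by dx ∧ dy gives (2*x - 2*z) dx ∧ dy ∧ dz
  d(y*(3*x - z)) includes (∂/∂y)(y*(3*x - z)) dy = (3*x - z) dy, which multiplied by dx ∧ dz gives (-3*x + z) dx ∧ dy ∧ dz
  d(z*(3*x + y)) includes (∂/∂x)(z*(3*x + y)) dx = (3*z) dx, which multiplied by dy ∧ dz gives (3*z) dx ∧ dy ∧ dz
Collecting like 3-forms: d(omega) = (-x + 2*z) dx ∧ dy ∧ dz.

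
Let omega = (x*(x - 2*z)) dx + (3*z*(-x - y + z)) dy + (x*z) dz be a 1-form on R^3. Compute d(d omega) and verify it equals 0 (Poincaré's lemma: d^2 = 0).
d(d omega) = 0

Step 1: d omega = sum_{i<j} (∂f_j/∂x_i - ∂f_i/∂x_j) dx_i ∧ dx_j:
  coeff of dx ∧ dy: -3*z
  coeff of dx ∧ dz: 2*x + z
  coeff of dy ∧ dz: 3*x + 3*y - 6*z
Step 2: Apply d again to each 2-form coefficient. The only possible 3-form in R^3 is dx ∧ dy ∧ dz, with coefficient
  ∂(coeff of dy∧dz)/∂x - ∂(coeff of dx∧dz)/∂y + ∂(coeff of dx∧dy)/∂z
  = ∂/∂x (3*x + 3*y - 6*z) - ∂/∂y (2*x + z) + ∂/∂z (-3*z).
Each of these terms simplifies to sums of mixed partials that cancel in pairs. The result is 0 (by equality of mixed partials for smooth functions — Schwarz / Clairaut).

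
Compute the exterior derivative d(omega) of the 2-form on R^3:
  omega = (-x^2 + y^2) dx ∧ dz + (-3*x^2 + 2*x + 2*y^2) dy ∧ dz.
d(omega) = (-6*x - 2*y + 2) dx ∧ dy ∧ dz

For a 2-form omega = sum_{i<j} g_{ij} dx_i ∧ dx_j, the exterior derivative is
  d(omega) = sum_{i<j} d(g_{ij}) ∧ dx_i ∧ dx_j = sum_{i<j, k} (∂g_{ij}/∂x_k) dx_k ∧ dx_i ∧ dx_j.
Expand each term, using dx_k ∧ dx_i ∧ dx_j = sgn(permutation) dx_{(a)} ∧ dx_{(b)} ∧ dx_{(c)} with (a < b < c) sorted:
  d(-x^2 + y^2) includes (∂/∂y)(-x^2 + y^2) dy = (2*y) dy, which multiplied by dx ∧ dz gives (-2*y) dx ∧ dy ∧ dz
  d(-3*x^2 + 2*x + 2*y^2) includes (∂/∂x)(-3*x^2 + 2*x + 2*y^2) dx = (2 - 6*x) dx, which multiplied by dy ∧ dz gives (2 - 6*x) dx ∧ dy ∧ dz
Collecting like 3-forms: d(omega) = (-6*x - 2*y + 2) dx ∧ dy ∧ dz.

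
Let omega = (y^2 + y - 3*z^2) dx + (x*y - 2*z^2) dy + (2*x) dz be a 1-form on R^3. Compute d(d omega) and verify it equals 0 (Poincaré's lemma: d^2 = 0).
d(d omega) = 0

Step 1: d omega = sum_{i<j} (∂f_j/∂x_i - ∂f_i/∂x_j) dx_i ∧ dx_j:
  coeff of dx ∧ dy: -y - 1
  coeff of dx ∧ dz: 6*z + 2
  coeff of dy ∧ dz: 4*z
Step 2: Apply d again to each 2-form coefficient. The only possible 3-form in R^3 is dx ∧ dy ∧ dz, with coefficient
  ∂(coeff of dy∧dz)/∂x - ∂(coeff of dx∧dz)/∂y + ∂(coeff of dx∧dy)/∂z
  = ∂/∂x (4*z) - ∂/∂y (6*z + 2) + ∂/∂z (-y - 1).
Each of these terms simplifies to sums of mixed partials that cancel in pairs. The result is 0 (by equality of mixed partials for smooth functions — Schwarz / Clairaut).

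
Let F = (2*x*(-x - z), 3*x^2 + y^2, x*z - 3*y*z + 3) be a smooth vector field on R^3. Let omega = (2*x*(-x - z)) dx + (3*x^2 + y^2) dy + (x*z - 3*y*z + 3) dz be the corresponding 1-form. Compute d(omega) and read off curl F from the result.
d(omega) = (-3*z) dy ∧ dz + (-2*x - z) dz ∧ dx + (6*x) dx ∧ dy; curl F = (-3*z, -2*x - z, 6*x)

d omega = sum_{i<j} (∂f_j/∂x_i - ∂f_i/∂x_j) dx_i ∧ dx_j. Under the identification (dy ∧ dz, dz ∧ dx, dx ∧ dy) ↔ (e_x, e_y, e_z), the coefficients are exactly the components of curl F. Compute:
  ∂R/∂y - ∂Q/∂z = (-3*z) - (0) = -3*z
  ∂P/∂z - ∂R/∂x = (-2*x) - (z) = -2*x - z
  ∂Q/∂x - ∂P/∂y = (6*x) - (0) = 6*x.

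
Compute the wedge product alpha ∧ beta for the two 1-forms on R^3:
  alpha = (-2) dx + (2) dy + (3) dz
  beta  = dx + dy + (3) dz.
alpha ∧ beta = (-4) dx ∧ dy + (-9) dx ∧ dz + (3) dy ∧ dz

Distribute the wedge, using dx_i ∧ dx_j = -dx_j ∧ dx_i and dx_i ∧ dx_i = 0. For each pair (i, j) with i < j, the coefficient of dx_i ∧ dx_j in alpha ∧ beta is (alpha_i * beta_j - alpha_j * beta_i). Collecting: alpha ∧ beta = (-4) dx ∧ dy + (-9) dx ∧ dz + (3) dy ∧ dz.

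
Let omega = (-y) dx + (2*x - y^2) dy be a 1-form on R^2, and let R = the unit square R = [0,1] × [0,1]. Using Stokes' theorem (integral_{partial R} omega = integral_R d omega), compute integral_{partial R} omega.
integral_(partial R) omega = 3

Stokes: integral_partial_R omega = integral_R d omega with d omega = (∂Q/∂x - ∂P/∂y) dx ∧ dy.
  ∂Q/∂x = 2
  ∂P/∂y = -1
  integrand = ∂Q/∂x - ∂P/∂y = 3.
Integrating over R: integral_0^1 integral_0^1 (3) dx dy = 3.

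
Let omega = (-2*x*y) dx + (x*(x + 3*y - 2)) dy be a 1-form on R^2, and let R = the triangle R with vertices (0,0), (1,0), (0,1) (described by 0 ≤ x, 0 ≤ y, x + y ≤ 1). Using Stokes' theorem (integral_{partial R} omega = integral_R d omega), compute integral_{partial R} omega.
integral_(partial R) omega = 1/6

Stokes: integral_partial_R omega = integral_R d omega with d omega = (∂Q/∂x - ∂P/∂y) dx ∧ dy.
  ∂Q/∂x = 2*x + 3*y - 2
  ∂P/∂y = -2*x
  integrand = ∂Q/∂x - ∂P/∂y = 4*x + 3*y - 2.
Integrating over R: integral_0^1 integral_0^{1-x} (4*x + 3*y - 2) dy dx = 1/6.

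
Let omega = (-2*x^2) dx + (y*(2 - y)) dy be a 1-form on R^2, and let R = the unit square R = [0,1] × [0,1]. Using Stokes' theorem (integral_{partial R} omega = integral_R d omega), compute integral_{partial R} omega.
integral_(partial R) omega = 0

Stokes: integral_partial_R omega = integral_R d omega with d omega = (∂Q/∂x - ∂P/∂y) dx ∧ dy.
  ∂Q/∂x = 0
  ∂P/∂y = 0
  integrand = ∂Q/∂x - ∂P/∂y = 0.
Integrating over R: integral_0^1 integral_0^1 (0) dx dy = 0.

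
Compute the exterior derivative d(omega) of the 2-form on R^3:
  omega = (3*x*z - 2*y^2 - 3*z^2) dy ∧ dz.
d(omega) = (3*z) dx ∧ dy ∧ dz

For a 2-form omega = sum_{i<j} g_{ij} dx_i ∧ dx_j, the exterior derivative is
  d(omega) = sum_{i<j} d(g_{ij}) ∧ dx_i ∧ dx_j = sum_{i<j, k} (∂g_{ij}/∂x_k) dx_k ∧ dx_i ∧ dx_j.
Expand each term, using dx_k ∧ dx_i ∧ dx_j = sgn(permutation) dx_{(a)} ∧ dx_{(b)} ∧ dx_{(c)} with (a < b < c) sorted:
  d(3*x*z - 2*y^2 - 3*z^2) includes (∂/∂x)(3*x*z - 2*y^2 - 3*z^2) dx = (3*z) dx, which multiplied by dy ∧ dz gives (3*z) dx ∧ dy ∧ dz
Collecting like 3-forms: d(omega) = (3*z) dx ∧ dy ∧ dz.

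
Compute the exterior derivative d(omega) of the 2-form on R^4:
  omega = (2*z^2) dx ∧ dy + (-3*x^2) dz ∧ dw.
d(omega) = (4*z) dx ∧ dy ∧ dz + (-6*x) dx ∧ dz ∧ dw

For a 2-form omega = sum_{i<j} g_{ij} dx_i ∧ dx_j, the exterior derivative is
  d(omega) = sum_{i<j} d(g_{ij}) ∧ dx_i ∧ dx_j = sum_{i<j, k} (∂g_{ij}/∂x_k) dx_k ∧ dx_i ∧ dx_j.
Expand each term, using dx_k ∧ dx_i ∧ dx_j = sgn(permutation) dx_{(a)} ∧ dx_{(b)} ∧ dx_{(c)} with (a < b < c) sorted:
  d(2*z^2) includes (∂/∂z)(2*z^2) dz = (4*z) dz, which multiplied by dx ∧ dy gives (4*z) dx ∧ dy ∧ dz
  d(-3*x^2) includes (∂/∂x)(-3*x^2) dx = (-6*x) dx, which multiplied by dz ∧ dw gives (-6*x) dx ∧ dz ∧ dw
Collecting like 3-forms: d(omega) = (4*z) dx ∧ dy ∧ dz + (-6*x) dx ∧ dz ∧ dw.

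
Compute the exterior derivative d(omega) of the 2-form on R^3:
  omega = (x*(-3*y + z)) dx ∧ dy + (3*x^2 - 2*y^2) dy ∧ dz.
d(omega) = (7*x) dx ∧ dy ∧ dz

For a 2-form omega = sum_{i<j} g_{ij} dx_i ∧ dx_j, the exterior derivative is
  d(omega) = sum_{i<j} d(g_{ij}) ∧ dx_i ∧ dx_j = sum_{i<j, k} (∂g_{ij}/∂x_k) dx_k ∧ dx_i ∧ dx_j.
Expand each term, using dx_k ∧ dx_i ∧ dx_j = sgn(permutation) dx_{(a)} ∧ dx_{(b)} ∧ dx_{(c)} with (a < b < c) sorted:
  d(x*(-3*y + z)) includes (∂/∂z)(x*(-3*y + z)) dz = (x) dz, which multiplied by dx ∧ dy gives (x) dx ∧ dy ∧ dz
  d(3*x^2 - 2*y^2) includes (∂/∂x)(3*x^2 - 2*y^2) dx = (6*x) dx, which multiplied by dy ∧ dz gives (6*x) dx ∧ dy ∧ dz
Collecting like 3-forms: d(omega) = (7*x) dx ∧ dy ∧ dz.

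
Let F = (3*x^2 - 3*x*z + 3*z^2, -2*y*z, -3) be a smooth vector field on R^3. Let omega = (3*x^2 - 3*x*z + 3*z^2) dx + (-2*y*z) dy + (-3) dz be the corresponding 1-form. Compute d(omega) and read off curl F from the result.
d(omega) = (2*y) dy ∧ dz + (-3*x + 6*z) dz ∧ dx + (0) dx ∧ dy; curl F = (2*y, -3*x + 6*z, 0)

d omega = sum_{i<j} (∂f_j/∂x_i - ∂f_i/∂x_j) dx_i ∧ dx_j. Under the identification (dy ∧ dz, dz ∧ dx, dx ∧ dy) ↔ (e_x, e_y, e_z), the coefficients are exactly the components of curl F. Compute:
  ∂R/∂y - ∂Q/∂z = (0) - (-2*y) = 2*y
  ∂P/∂z - ∂R/∂x = (-3*x + 6*z) - (0) = -3*x + 6*z
  ∂Q/∂x - ∂P/∂y = (0) - (0) = 0.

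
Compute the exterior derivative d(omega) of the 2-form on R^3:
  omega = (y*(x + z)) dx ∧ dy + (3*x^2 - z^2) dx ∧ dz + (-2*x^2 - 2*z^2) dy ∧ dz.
d(omega) = (-4*x + y) dx ∧ dy ∧ dz

For a 2-form omega = sum_{i<j} g_{ij} dx_i ∧ dx_j, the exterior derivative is
  d(omega) = sum_{i<j} d(g_{ij}) ∧ dx_i ∧ dx_j = sum_{i<j, k} (∂g_{ij}/∂x_k) dx_k ∧ dx_i ∧ dx_j.
Expand each term, using dx_k ∧ dx_i ∧ dx_j = sgn(permutation) dx_{(a)} ∧ dx_{(b)} ∧ dx_{(c)} with (a < b < c) sorted:
  d(y*(x + z)) includes (∂/∂z)(y*(x + z)) dz = (y) dz, which multiplied by dx ∧ dy gives (y) dx ∧ dy ∧ dz
  d(-2*x^2 - 2*z^2) includes (∂/∂x)(-2*x^2 - 2*z^2) dx = (-4*x) dx, which multiplied by dy ∧ dz gives (-4*x) dx ∧ dy ∧ dz
Collecting like 3-forms: d(omega) = (-4*x + y) dx ∧ dy ∧ dz.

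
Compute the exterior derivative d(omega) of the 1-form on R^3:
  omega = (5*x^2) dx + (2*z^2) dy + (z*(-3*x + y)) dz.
d(omega) = (-3*z) dx ∧ dz + (-3*z) dy ∧ dz

For a 1-form omega = sum_i f_i dx_i, the exterior derivative is
  d(omega) = sum_{i < j} (∂f_j/∂x_i - ∂f_i/∂x_j) dx_i ∧ dx_j.
  coefficient of dx ∧ dz: ∂f_3/∂x - ∂f_1/∂z = ∂(z*(-3*x + y))/∂x - ∂(5*x^2)/∂z = -3*z
  coefficient of dy ∧ dz: ∂f_3/∂y - ∂f_2/∂z = ∂(z*(-3*x + y))/∂y - ∂(2*z^2)/∂z = -3*z
Assembling: d(omega) = (-3*z) dx ∧ dz + (-3*z) dy ∧ dz.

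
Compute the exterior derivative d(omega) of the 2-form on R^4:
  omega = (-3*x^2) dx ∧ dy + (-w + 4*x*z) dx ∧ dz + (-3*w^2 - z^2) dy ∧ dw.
d(omega) = (-1) dx ∧ dz ∧ dw + (2*z) dy ∧ dz ∧ dw

For a 2-form omega = sum_{i<j} g_{ij} dx_i ∧ dx_j, the exterior derivative is
  d(omega) = sum_{i<j} d(g_{ij}) ∧ dx_i ∧ dx_j = sum_{i<j, k} (∂g_{ij}/∂x_k) dx_k ∧ dx_i ∧ dx_j.
Expand each term, using dx_k ∧ dx_i ∧ dx_j = sgn(permutation) dx_{(a)} ∧ dx_{(b)} ∧ dx_{(c)} with (a < b < c) sorted:
  d(-w + 4*x*z) includes (∂/∂w)(-w + 4*x*z) dw = (-1) dw, which multiplied by dx ∧ dz gives (-1) dx ∧ dz ∧ dw
  d(-3*w^2 - z^2) includes (∂/∂z)(-3*w^2 - z^2) dz = (-2*z) dz, which multiplied by dy ∧ dw gives (2*z) dy ∧ dz ∧ dw
Collecting like 3-forms: d(omega) = (-1) dx ∧ dz ∧ dw + (2*z) dy ∧ dz ∧ dw.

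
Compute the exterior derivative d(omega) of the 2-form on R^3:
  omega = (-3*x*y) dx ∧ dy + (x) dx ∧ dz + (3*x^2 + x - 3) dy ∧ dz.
d(omega) = (6*x + 1) dx ∧ dy ∧ dz

For a 2-form omega = sum_{i<j} g_{ij} dx_i ∧ dx_j, the exterior derivative is
  d(omega) = sum_{i<j} d(g_{ij}) ∧ dx_i ∧ dx_j = sum_{i<j, k} (∂g_{ij}/∂x_k) dx_k ∧ dx_i ∧ dx_j.
Expand each term, using dx_k ∧ dx_i ∧ dx_j = sgn(permutation) dx_{(a)} ∧ dx_{(b)} ∧ dx_{(c)} with (a < b < c) sorted:
  d(3*x^2 + x - 3) includes (∂/∂x)(3*x^2 + x - 3) dx = (6*x + 1) dx, which multiplied by dy ∧ dz gives (6*x + 1) dx ∧ dy ∧ dz
Collecting like 3-forms: d(omega) = (6*x + 1) dx ∧ dy ∧ dz.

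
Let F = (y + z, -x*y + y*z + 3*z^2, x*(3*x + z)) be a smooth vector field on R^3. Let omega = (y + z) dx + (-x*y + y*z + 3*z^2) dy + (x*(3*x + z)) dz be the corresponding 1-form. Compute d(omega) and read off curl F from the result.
d(omega) = (-y - 6*z) dy ∧ dz + (-6*x - z + 1) dz ∧ dx + (-y - 1) dx ∧ dy; curl F = (-y - 6*z, -6*x - z + 1, -y - 1)

d omega = sum_{i<j} (∂f_j/∂x_i - ∂f_i/∂x_j) dx_i ∧ dx_j. Under the identification (dy ∧ dz, dz ∧ dx, dx ∧ dy) ↔ (e_x, e_y, e_z), the coefficients are exactly the components of curl F. Compute:
  ∂R/∂y - ∂Q/∂z = (0) - (y + 6*z) = -y - 6*z
  ∂P/∂z - ∂R/∂x = (1) - (6*x + z) = -6*x - z + 1
  ∂Q/∂x - ∂P/∂y = (-y) - (1) = -y - 1.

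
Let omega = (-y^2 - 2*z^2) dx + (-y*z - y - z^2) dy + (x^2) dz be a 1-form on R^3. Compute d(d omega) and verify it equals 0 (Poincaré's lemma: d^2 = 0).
d(d omega) = 0

Step 1: d omega = sum_{i<j} (∂f_j/∂x_i - ∂f_i/∂x_j) dx_i ∧ dx_j:
  coeff of dx ∧ dy: 2*y
  coeff of dx ∧ dz: 2*x + 4*z
  coeff of dy ∧ dz: y + 2*z
Step 2: Apply d again to each 2-form coefficient. The only possible 3-form in R^3 is dx ∧ dy ∧ dz, with coefficient
  ∂(coeff of dy∧dz)/∂x - ∂(coeff of dx∧dz)/∂y + ∂(coeff of dx∧dy)/∂z
  = ∂/∂x (y + 2*z) - ∂/∂y (2*x + 4*z) + ∂/∂z (2*y).
Each of these terms simplifies to sums of mixed partials that cancel in pairs. The result is 0 (by equality of mixed partials for smooth functions — Schwarz / Clairaut).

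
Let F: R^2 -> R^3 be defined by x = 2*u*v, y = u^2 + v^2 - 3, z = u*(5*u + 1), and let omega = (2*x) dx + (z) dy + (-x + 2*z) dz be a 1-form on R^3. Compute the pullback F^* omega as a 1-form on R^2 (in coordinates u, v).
F^* omega = (2*u*(55*u^2 - 10*u*v + 16*u + 4*v^2 - v + 1)) du + (2*u*v*(9*u + 1)) dv

Using F^*(f dg) = (f ∘ F) d(g ∘ F), substitute each coordinate x_i by F_i(u, v) in f_i, and replace dx_i by d F_i = (∂F_i/∂u) du + (∂F_i/∂v) dv.
  For the x component: f_1(F) = 4*u*v; d F_1 = (2*v) du + (2*u) dv
  For the y component: f_2(F) = u*(5*u + 1); d F_2 = (2*u) du + (2*v) dv
  For the z component: f_3(F) = 2*u*(5*u - v + 1); d F_3 = (10*u + 1) du + (0) dv
Combining and collecting du, dv coefficients:
  coeff of du: 2*u*(55*u^2 - 10*u*v + 16*u + 4*v^2 - v + 1)
  coeff of dv: 2*u*v*(9*u + 1)
F^* omega = (2*u*(55*u^2 - 10*u*v + 16*u + 4*v^2 - v + 1)) du + (2*u*v*(9*u + 1)) dv.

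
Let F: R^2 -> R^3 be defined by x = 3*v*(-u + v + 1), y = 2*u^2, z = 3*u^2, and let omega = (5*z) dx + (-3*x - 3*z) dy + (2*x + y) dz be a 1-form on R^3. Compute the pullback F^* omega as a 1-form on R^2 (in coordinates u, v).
F^* omega = (u^2*(-24*u - 45*v)) du + (45*u^2*(-u + 2*v + 1)) dv

Using F^*(f dg) = (f ∘ F) d(g ∘ F), substitute each coordinate x_i by F_i(u, v) in f_i, and replace dx_i by d F_i = (∂F_i/∂u) du + (∂F_i/∂v) dv.
  For the x component: f_1(F) = 15*u^2; d F_1 = (-3*v) du + (-3*u + 6*v + 3) dv
  For the y component: f_2(F) = -9*u^2 + 9*u*v - 9*v^2 - 9*v; d F_2 = (4*u) du + (0) dv
  For the z component: f_3(F) = 2*u^2 - 6*u*v + 6*v^2 + 6*v; d F_3 = (6*u) du + (0) dv
Combining and collecting du, dv coefficients:
  coeff of du: u^2*(-24*u - 45*v)
  coeff of dv: 45*u^2*(-u + 2*v + 1)
F^* omega = (u^2*(-24*u - 45*v)) du + (45*u^2*(-u + 2*v + 1)) dv.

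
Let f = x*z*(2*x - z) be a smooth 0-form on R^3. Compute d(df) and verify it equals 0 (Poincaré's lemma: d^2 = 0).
d(df) = 0

Step 1: df = sum_i (∂f/∂x_i) dx_i = (z*(4*x - z)) dx + (0) dy + (2*x*(x - z)) dz.
Step 2: Apply d again. Using the 1-form formula, the coefficient of dx ∧ dy in d(df) is ∂^2 f/∂x ∂y - ∂^2 f/∂y ∂x = (0) - (0) = 0 (equality of mixed partials for smooth f).
Similarly for dx ∧ dz and dy ∧ dz — all coefficients vanish. So d(df) = 0.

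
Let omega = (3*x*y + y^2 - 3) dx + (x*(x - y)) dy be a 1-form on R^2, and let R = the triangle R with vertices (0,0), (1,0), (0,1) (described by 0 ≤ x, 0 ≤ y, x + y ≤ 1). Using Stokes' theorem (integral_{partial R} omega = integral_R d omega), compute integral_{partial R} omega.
integral_(partial R) omega = -2/3

Stokes: integral_partial_R omega = integral_R d omega with d omega = (∂Q/∂x - ∂P/∂y) dx ∧ dy.
  ∂Q/∂x = 2*x - y
  ∂P/∂y = 3*x + 2*y
  integrand = ∂Q/∂x - ∂P/∂y = -x - 3*y.
Integrating over R: integral_0^1 integral_0^{1-x} (-x - 3*y) dy dx = -2/3.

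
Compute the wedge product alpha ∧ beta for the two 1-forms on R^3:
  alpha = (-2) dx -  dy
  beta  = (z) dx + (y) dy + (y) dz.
alpha ∧ beta = (-2*y + z) dx ∧ dy + (-2*y) dx ∧ dz + (-y) dy ∧ dz

Distribute the wedge, using dx_i ∧ dx_j = -dx_j ∧ dx_i and dx_i ∧ dx_i = 0. For each pair (i, j) with i < j, the coefficient of dx_i ∧ dx_j in alpha ∧ beta is (alpha_i * beta_j - alpha_j * beta_i). Collecting: alpha ∧ beta = (-2*y + z) dx ∧ dy + (-2*y) dx ∧ dz + (-y) dy ∧ dz.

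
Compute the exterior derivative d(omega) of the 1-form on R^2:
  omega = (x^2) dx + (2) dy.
d(omega) = 0

For a 1-form omega = sum_i f_i dx_i, the exterior derivative is
  d(omega) = sum_{i < j} (∂f_j/∂x_i - ∂f_i/∂x_j) dx_i ∧ dx_j.

Assembling: d(omega) = 0.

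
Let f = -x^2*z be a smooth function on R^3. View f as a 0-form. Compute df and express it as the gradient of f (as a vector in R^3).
df = (-2*x*z) dx + (0) dy + (-x^2) dz; grad f = (-2*x*z, 0, -x^2)

For a 0-form f, d f = (∂f/∂x) dx + (∂f/∂y) dy + (∂f/∂z) dz. The components of the vector representation are exactly the entries of grad f in Cartesian coordinates:
  ∂f/∂x = -2*x*z
  ∂f/∂y = 0
  ∂f/∂z = -x^2.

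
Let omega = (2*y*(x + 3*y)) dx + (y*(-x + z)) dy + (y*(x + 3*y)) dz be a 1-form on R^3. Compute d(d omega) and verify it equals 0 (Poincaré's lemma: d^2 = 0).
d(d omega) = 0

Step 1: d omega = sum_{i<j} (∂f_j/∂x_i - ∂f_i/∂x_j) dx_i ∧ dx_j:
  coeff of dx ∧ dy: -2*x - 13*y
  coeff of dx ∧ dz: y
  coeff of dy ∧ dz: x + 5*y
Step 2: Apply d again to each 2-form coefficient. The only possible 3-form in R^3 is dx ∧ dy ∧ dz, with coefficient
  ∂(coeff of dy∧dz)/∂x - ∂(coeff of dx∧dz)/∂y + ∂(coeff of dx∧dy)/∂z
  = ∂/∂x (x + 5*y) - ∂/∂y (y) + ∂/∂z (-2*x - 13*y).
Each of these terms simplifies to sums of mixed partials that cancel in pairs. The result is 0 (by equality of mixed partials for smooth functions — Schwarz / Clairaut).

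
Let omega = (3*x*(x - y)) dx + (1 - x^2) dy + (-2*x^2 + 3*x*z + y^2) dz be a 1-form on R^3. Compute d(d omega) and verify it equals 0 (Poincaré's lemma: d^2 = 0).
d(d omega) = 0

Step 1: d omega = sum_{i<j} (∂f_j/∂x_i - ∂f_i/∂x_j) dx_i ∧ dx_j:
  coeff of dx ∧ dy: x
  coeff of dx ∧ dz: -4*x + 3*z
  coeff of dy ∧ dz: 2*y
Step 2: Apply d again to each 2-form coefficient. The only possible 3-form in R^3 is dx ∧ dy ∧ dz, with coefficient
  ∂(coeff of dy∧dz)/∂x - ∂(coeff of dx∧dz)/∂y + ∂(coeff of dx∧dy)/∂z
  = ∂/∂x (2*y) - ∂/∂y (-4*x + 3*z) + ∂/∂z (x).
Each of these terms simplifies to sums of mixed partials that cancel in pairs. The result is 0 (by equality of mixed partials for smooth functions — Schwarz / Clairaut).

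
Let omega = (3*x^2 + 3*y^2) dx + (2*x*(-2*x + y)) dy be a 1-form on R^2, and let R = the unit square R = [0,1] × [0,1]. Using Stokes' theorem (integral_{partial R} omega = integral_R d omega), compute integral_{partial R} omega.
integral_(partial R) omega = -6

Stokes: integral_partial_R omega = integral_R d omega with d omega = (∂Q/∂x - ∂P/∂y) dx ∧ dy.
  ∂Q/∂x = -8*x + 2*y
  ∂P/∂y = 6*y
  integrand = ∂Q/∂x - ∂P/∂y = -8*x - 4*y.
Integrating over R: integral_0^1 integral_0^1 (-8*x - 4*y) dx dy = -6.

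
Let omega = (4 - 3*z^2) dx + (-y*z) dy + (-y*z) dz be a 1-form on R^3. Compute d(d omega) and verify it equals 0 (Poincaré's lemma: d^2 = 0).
d(d omega) = 0

Step 1: d omega = sum_{i<j} (∂f_j/∂x_i - ∂f_i/∂x_j) dx_i ∧ dx_j:
  coeff of dx ∧ dy: 0
  coeff of dx ∧ dz: 6*z
  coeff of dy ∧ dz: y - z
Step 2: Apply d again to each 2-form coefficient. The only possible 3-form in R^3 is dx ∧ dy ∧ dz, with coefficient
  ∂(coeff of dy∧dz)/∂x - ∂(coeff of dx∧dz)/∂y + ∂(coeff of dx∧dy)/∂z
  = ∂/∂x (y - z) - ∂/∂y (6*z) + ∂/∂z (0).
Each of these terms simplifies to sums of mixed partials that cancel in pairs. The result is 0 (by equality of mixed partials for smooth functions — Schwarz / Clairaut).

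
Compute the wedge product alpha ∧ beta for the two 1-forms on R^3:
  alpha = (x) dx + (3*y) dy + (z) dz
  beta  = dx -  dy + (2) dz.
alpha ∧ beta = (-x - 3*y) dx ∧ dy + (2*x - z) dx ∧ dz + (6*y + z) dy ∧ dz

Distribute the wedge, using dx_i ∧ dx_j = -dx_j ∧ dx_i and dx_i ∧ dx_i = 0. For each pair (i, j) with i < j, the coefficient of dx_i ∧ dx_j in alpha ∧ beta is (alpha_i * beta_j - alpha_j * beta_i). Collecting: alpha ∧ beta = (-x - 3*y) dx ∧ dy + (2*x - z) dx ∧ dz + (6*y + z) dy ∧ dz.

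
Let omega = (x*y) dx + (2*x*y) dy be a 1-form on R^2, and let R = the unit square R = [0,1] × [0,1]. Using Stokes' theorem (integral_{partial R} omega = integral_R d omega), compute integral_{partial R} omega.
integral_(partial R) omega = 1/2

Stokes: integral_partial_R omega = integral_R d omega with d omega = (∂Q/∂x - ∂P/∂y) dx ∧ dy.
  ∂Q/∂x = 2*y
  ∂P/∂y = x
  integrand = ∂Q/∂x - ∂P/∂y = -x + 2*y.
Integrating over R: integral_0^1 integral_0^1 (-x + 2*y) dx dy = 1/2.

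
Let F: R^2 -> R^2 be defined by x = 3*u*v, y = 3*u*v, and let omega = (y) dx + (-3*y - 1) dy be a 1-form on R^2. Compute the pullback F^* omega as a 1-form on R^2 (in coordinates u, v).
F^* omega = (3*v*(-6*u*v - 1)) du + (3*u*(-6*u*v - 1)) dv

Using F^*(f dg) = (f ∘ F) d(g ∘ F), substitute each coordinate x_i by F_i(u, v) in f_i, and replace dx_i by d F_i = (∂F_i/∂u) du + (∂F_i/∂v) dv.
  For the x component: f_1(F) = 3*u*v; d F_1 = (3*v) du + (3*u) dv
  For the y component: f_2(F) = -9*u*v - 1; d F_2 = (3*v) du + (3*u) dv
Combining and collecting du, dv coefficients:
  coeff of du: 3*v*(-6*u*v - 1)
  coeff of dv: 3*u*(-6*u*v - 1)
F^* omega = (3*v*(-6*u*v - 1)) du + (3*u*(-6*u*v - 1)) dv.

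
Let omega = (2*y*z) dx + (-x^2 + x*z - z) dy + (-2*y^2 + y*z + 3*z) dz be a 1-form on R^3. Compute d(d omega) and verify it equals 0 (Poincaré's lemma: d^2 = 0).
d(d omega) = 0

Step 1: d omega = sum_{i<j} (∂f_j/∂x_i - ∂f_i/∂x_j) dx_i ∧ dx_j:
  coeff of dx ∧ dy: -2*x - z
  coeff of dx ∧ dz: -2*y
  coeff of dy ∧ dz: -x - 4*y + z + 1
Step 2: Apply d again to each 2-form coefficient. The only possible 3-form in R^3 is dx ∧ dy ∧ dz, with coefficient
  ∂(coeff of dy∧dz)/∂x - ∂(coeff of dx∧dz)/∂y + ∂(coeff of dx∧dy)/∂z
  = ∂/∂x (-x - 4*y + z + 1) - ∂/∂y (-2*y) + ∂/∂z (-2*x - z).
Each of these terms simplifies to sums of mixed partials that cancel in pairs. The result is 0 (by equality of mixed partials for smooth functions — Schwarz / Clairaut).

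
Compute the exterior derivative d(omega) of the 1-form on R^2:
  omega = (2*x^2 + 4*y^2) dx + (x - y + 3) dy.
d(omega) = (1 - 8*y) dx ∧ dy

For a 1-form omega = sum_i f_i dx_i, the exterior derivative is
  d(omega) = sum_{i < j} (∂f_j/∂x_i - ∂f_i/∂x_j) dx_i ∧ dx_j.
  coefficient of dx ∧ dy: ∂f_2/∂x - ∂f_1/∂y = ∂(x - y + 3)/∂x - ∂(2*x^2 + 4*y^2)/∂y = 1 - 8*y
Assembling: d(omega) = (1 - 8*y) dx ∧ dy.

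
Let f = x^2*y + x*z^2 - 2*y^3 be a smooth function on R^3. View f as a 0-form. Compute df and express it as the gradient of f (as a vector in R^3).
df = (2*x*y + z^2) dx + (x^2 - 6*y^2) dy + (2*x*z) dz; grad f = (2*x*y + z^2, x^2 - 6*y^2, 2*x*z)

For a 0-form f, d f = (∂f/∂x) dx + (∂f/∂y) dy + (∂f/∂z) dz. The components of the vector representation are exactly the entries of grad f in Cartesian coordinates:
  ∂f/∂x = 2*x*y + z^2
  ∂f/∂y = x^2 - 6*y^2
  ∂f/∂z = 2*x*z.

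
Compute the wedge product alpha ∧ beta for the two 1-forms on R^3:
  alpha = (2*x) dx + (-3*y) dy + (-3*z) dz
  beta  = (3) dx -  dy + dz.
alpha ∧ beta = (-2*x + 9*y) dx ∧ dy + (2*x + 9*z) dx ∧ dz + (-3*y - 3*z) dy ∧ dz

Distribute the wedge, using dx_i ∧ dx_j = -dx_j ∧ dx_i and dx_i ∧ dx_i = 0. For each pair (i, j) with i < j, the coefficient of dx_i ∧ dx_j in alpha ∧ beta is (alpha_i * beta_j - alpha_j * beta_i). Collecting: alpha ∧ beta = (-2*x + 9*y) dx ∧ dy + (2*x + 9*z) dx ∧ dz + (-3*y - 3*z) dy ∧ dz.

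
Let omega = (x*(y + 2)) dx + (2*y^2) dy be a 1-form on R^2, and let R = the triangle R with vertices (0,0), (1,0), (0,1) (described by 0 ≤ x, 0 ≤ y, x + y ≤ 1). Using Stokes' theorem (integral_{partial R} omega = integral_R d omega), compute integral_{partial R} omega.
integral_(partial R) omega = -1/6

Stokes: integral_partial_R omega = integral_R d omega with d omega = (∂Q/∂x - ∂P/∂y) dx ∧ dy.
  ∂Q/∂x = 0
  ∂P/∂y = x
  integrand = ∂Q/∂x - ∂P/∂y = -x.
Integrating over R: integral_0^1 integral_0^{1-x} (-x) dy dx = -1/6.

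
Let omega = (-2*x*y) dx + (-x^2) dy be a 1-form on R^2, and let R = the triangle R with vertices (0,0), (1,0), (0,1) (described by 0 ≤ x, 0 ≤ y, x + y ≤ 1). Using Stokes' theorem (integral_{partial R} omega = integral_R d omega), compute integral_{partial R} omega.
integral_(partial R) omega = 0

Stokes: integral_partial_R omega = integral_R d omega with d omega = (∂Q/∂x - ∂P/∂y) dx ∧ dy.
  ∂Q/∂x = -2*x
  ∂P/∂y = -2*x
  integrand = ∂Q/∂x - ∂P/∂y = 0.
Integrating over R: integral_0^1 integral_0^{1-x} (0) dy dx = 0.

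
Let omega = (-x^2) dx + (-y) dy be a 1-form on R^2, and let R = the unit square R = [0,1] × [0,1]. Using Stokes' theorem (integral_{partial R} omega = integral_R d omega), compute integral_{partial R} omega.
integral_(partial R) omega = 0

Stokes: integral_partial_R omega = integral_R d omega with d omega = (∂Q/∂x - ∂P/∂y) dx ∧ dy.
  ∂Q/∂x = 0
  ∂P/∂y = 0
  integrand = ∂Q/∂x - ∂P/∂y = 0.
Integrating over R: integral_0^1 integral_0^1 (0) dx dy = 0.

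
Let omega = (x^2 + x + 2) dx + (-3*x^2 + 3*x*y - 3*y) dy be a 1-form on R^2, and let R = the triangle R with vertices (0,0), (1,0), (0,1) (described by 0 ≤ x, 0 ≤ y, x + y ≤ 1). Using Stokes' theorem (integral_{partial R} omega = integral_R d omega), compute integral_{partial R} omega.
integral_(partial R) omega = -1/2

Stokes: integral_partial_R omega = integral_R d omega with d omega = (∂Q/∂x - ∂P/∂y) dx ∧ dy.
  ∂Q/∂x = -6*x + 3*y
  ∂P/∂y = 0
  integrand = ∂Q/∂x - ∂P/∂y = -6*x + 3*y.
Integrating over R: integral_0^1 integral_0^{1-x} (-6*x + 3*y) dy dx = -1/2.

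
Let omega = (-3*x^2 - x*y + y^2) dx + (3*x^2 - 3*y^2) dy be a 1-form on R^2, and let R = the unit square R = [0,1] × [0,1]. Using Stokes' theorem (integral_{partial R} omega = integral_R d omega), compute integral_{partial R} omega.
integral_(partial R) omega = 5/2

Stokes: integral_partial_R omega = integral_R d omega with d omega = (∂Q/∂x - ∂P/∂y) dx ∧ dy.
  ∂Q/∂x = 6*x
  ∂P/∂y = -x + 2*y
  integrand = ∂Q/∂x - ∂P/∂y = 7*x - 2*y.
Integrating over R: integral_0^1 integral_0^1 (7*x - 2*y) dx dy = 5/2.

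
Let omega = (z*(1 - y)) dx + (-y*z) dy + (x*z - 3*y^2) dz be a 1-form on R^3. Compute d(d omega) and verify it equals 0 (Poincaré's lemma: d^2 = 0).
d(d omega) = 0

Step 1: d omega = sum_{i<j} (∂f_j/∂x_i - ∂f_i/∂x_j) dx_i ∧ dx_j:
  coeff of dx ∧ dy: z
  coeff of dx ∧ dz: y + z - 1
  coeff of dy ∧ dz: -5*y
Step 2: Apply d again to each 2-form coefficient. The only possible 3-form in R^3 is dx ∧ dy ∧ dz, with coefficient
  ∂(coeff of dy∧dz)/∂x - ∂(coeff of dx∧dz)/∂y + ∂(coeff of dx∧dy)/∂z
  = ∂/∂x (-5*y) - ∂/∂y (y + z - 1) + ∂/∂z (z).
Each of these terms simplifies to sums of mixed partials that cancel in pairs. The result is 0 (by equality of mixed partials for smooth functions — Schwarz / Clairaut).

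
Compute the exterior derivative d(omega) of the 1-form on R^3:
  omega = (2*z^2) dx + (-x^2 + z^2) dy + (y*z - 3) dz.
d(omega) = (-2*x) dx ∧ dy + (-4*z) dx ∧ dz + (-z) dy ∧ dz

For a 1-form omega = sum_i f_i dx_i, the exterior derivative is
  d(omega) = sum_{i < j} (∂f_j/∂x_i - ∂f_i/∂x_j) dx_i ∧ dx_j.
  coefficient of dx ∧ dy: ∂f_2/∂x - ∂f_1/∂y = ∂(-x^2 + z^2)/∂x - ∂(2*z^2)/∂y = -2*x
  coefficient of dx ∧ dz: ∂f_3/∂x - ∂f_1/∂z = ∂(y*z - 3)/∂x - ∂(2*z^2)/∂z = -4*z
  coefficient of dy ∧ dz: ∂f_3/∂y - ∂f_2/∂z = ∂(y*z - 3)/∂y - ∂(-x^2 + z^2)/∂z = -z
Assembling: d(omega) = (-2*x) dx ∧ dy + (-4*z) dx ∧ dz + (-z) dy ∧ dz.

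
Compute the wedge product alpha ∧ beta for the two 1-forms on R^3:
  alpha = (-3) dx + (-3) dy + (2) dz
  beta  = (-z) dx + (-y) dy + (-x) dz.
alpha ∧ beta = (3*y - 3*z) dx ∧ dy + (3*x + 2*z) dx ∧ dz + (3*x + 2*y) dy ∧ dz

Distribute the wedge, using dx_i ∧ dx_j = -dx_j ∧ dx_i and dx_i ∧ dx_i = 0. For each pair (i, j) with i < j, the coefficient of dx_i ∧ dx_j in alpha ∧ beta is (alpha_i * beta_j - alpha_j * beta_i). Collecting: alpha ∧ beta = (3*y - 3*z) dx ∧ dy + (3*x + 2*z) dx ∧ dz + (3*x + 2*y) dy ∧ dz.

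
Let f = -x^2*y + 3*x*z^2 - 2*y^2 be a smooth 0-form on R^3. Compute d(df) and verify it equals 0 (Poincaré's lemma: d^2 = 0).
d(df) = 0

Step 1: df = sum_i (∂f/∂x_i) dx_i = (-2*x*y + 3*z^2) dx + (-x^2 - 4*y) dy + (6*x*z) dz.
Step 2: Apply d again. Using the 1-form formula, the coefficient of dx ∧ dy in d(df) is ∂^2 f/∂x ∂y - ∂^2 f/∂y ∂x = (-2*x) - (-2*x) = 0 (equality of mixed partials for smooth f).
Similarly for dx ∧ dz and dy ∧ dz — all coefficients vanish. So d(df) = 0.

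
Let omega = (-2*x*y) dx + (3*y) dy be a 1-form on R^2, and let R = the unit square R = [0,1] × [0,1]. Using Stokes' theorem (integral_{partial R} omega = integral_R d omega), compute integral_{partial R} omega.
integral_(partial R) omega = 1

Stokes: integral_partial_R omega = integral_R d omega with d omega = (∂Q/∂x - ∂P/∂y) dx ∧ dy.
  ∂Q/∂x = 0
  ∂P/∂y = -2*x
  integrand = ∂Q/∂x - ∂P/∂y = 2*x.
Integrating over R: integral_0^1 integral_0^1 (2*x) dx dy = 1.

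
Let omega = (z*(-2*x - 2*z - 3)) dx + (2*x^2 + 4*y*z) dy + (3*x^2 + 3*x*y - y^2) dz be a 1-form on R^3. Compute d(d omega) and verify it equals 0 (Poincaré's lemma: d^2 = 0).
d(d omega) = 0

Step 1: d omega = sum_{i<j} (∂f_j/∂x_i - ∂f_i/∂x_j) dx_i ∧ dx_j:
  coeff of dx ∧ dy: 4*x
  coeff of dx ∧ dz: 8*x + 3*y + 4*z + 3
  coeff of dy ∧ dz: 3*x - 6*y
Step 2: Apply d again to each 2-form coefficient. The only possible 3-form in R^3 is dx ∧ dy ∧ dz, with coefficient
  ∂(coeff of dy∧dz)/∂x - ∂(coeff of dx∧dz)/∂y + ∂(coeff of dx∧dy)/∂z
  = ∂/∂x (3*x - 6*y) - ∂/∂y (8*x + 3*y + 4*z + 3) + ∂/∂z (4*x).
Each of these terms simplifies to sums of mixed partials that cancel in pairs. The result is 0 (by equality of mixed partials for smooth functions — Schwarz / Clairaut).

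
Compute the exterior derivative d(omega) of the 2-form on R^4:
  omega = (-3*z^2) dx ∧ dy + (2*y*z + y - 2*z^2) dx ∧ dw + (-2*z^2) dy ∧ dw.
d(omega) = (-6*z) dx ∧ dy ∧ dz + (-2*z - 1) dx ∧ dy ∧ dw + (-2*y + 4*z) dx ∧ dz ∧ dw + (4*z) dy ∧ dz ∧ dw

For a 2-form omega = sum_{i<j} g_{ij} dx_i ∧ dx_j, the exterior derivative is
  d(omega) = sum_{i<j} d(g_{ij}) ∧ dx_i ∧ dx_j = sum_{i<j, k} (∂g_{ij}/∂x_k) dx_k ∧ dx_i ∧ dx_j.
Expand each term, using dx_k ∧ dx_i ∧ dx_j = sgn(permutation) dx_{(a)} ∧ dx_{(b)} ∧ dx_{(c)} with (a < b < c) sorted:
  d(-3*z^2) includes (∂/∂z)(-3*z^2) dz = (-6*z) dz, which multiplied by dx ∧ dy gives (-6*z) dx ∧ dy ∧ dz
  d(2*y*z + y - 2*z^2) includes (∂/∂y)(2*y*z + y - 2*z^2) dy = (2*z + 1) dy, which multiplied by dx ∧ dw gives (-2*z - 1) dx ∧ dy ∧ dw
  d(2*y*z + y - 2*z^2) includes (∂/∂z)(2*y*z + y - 2*z^2) dz = (2*y - 4*z) dz, which multiplied by dx ∧ dw gives (-2*y + 4*z) dx ∧ dz ∧ dw
  d(-2*z^2) includes (∂/∂z)(-2*z^2) dz = (-4*z) dz, which multiplied by dy ∧ dw gives (4*z) dy ∧ dz ∧ dw
Collecting like 3-forms: d(omega) = (-6*z) dx ∧ dy ∧ dz + (-2*z - 1) dx ∧ dy ∧ dw + (-2*y + 4*z) dx ∧ dz ∧ dw + (4*z) dy ∧ dz ∧ dw.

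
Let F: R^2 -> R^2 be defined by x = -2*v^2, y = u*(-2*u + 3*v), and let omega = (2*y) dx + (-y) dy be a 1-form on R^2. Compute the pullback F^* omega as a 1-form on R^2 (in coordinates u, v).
F^* omega = (u*(-8*u^2 + 18*u*v - 9*v^2)) du + (u*(6*u^2 + 7*u*v - 24*v^2)) dv

Using F^*(f dg) = (f ∘ F) d(g ∘ F), substitute each coordinate x_i by F_i(u, v) in f_i, and replace dx_i by d F_i = (∂F_i/∂u) du + (∂F_i/∂v) dv.
  For the x component: f_1(F) = 2*u*(-2*u + 3*v); d F_1 = (0) du + (-4*v) dv
  For the y component: f_2(F) = u*(2*u - 3*v); d F_2 = (-4*u + 3*v) du + (3*u) dv
Combining and collecting du, dv coefficients:
  coeff of du: u*(-8*u^2 + 18*u*v - 9*v^2)
  coeff of dv: u*(6*u^2 + 7*u*v - 24*v^2)
F^* omega = (u*(-8*u^2 + 18*u*v - 9*v^2)) du + (u*(6*u^2 + 7*u*v - 24*v^2)) dv.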